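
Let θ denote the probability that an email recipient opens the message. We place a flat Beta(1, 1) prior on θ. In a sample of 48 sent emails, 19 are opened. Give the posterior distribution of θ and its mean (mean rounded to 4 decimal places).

Posterior: Beta(20, 30); mean ≈ 0.4000

The binomial likelihood is conjugate to the Beta prior: with 19 successes and 29 failures, the posterior is Beta(1+19, 1+29) = Beta(20, 30).
E[θ | data] = 20/(20+30) = 0.4000.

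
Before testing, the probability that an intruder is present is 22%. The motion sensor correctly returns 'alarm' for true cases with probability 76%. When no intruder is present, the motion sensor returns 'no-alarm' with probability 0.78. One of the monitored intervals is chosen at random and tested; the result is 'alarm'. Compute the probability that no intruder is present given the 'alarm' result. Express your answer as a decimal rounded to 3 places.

Write H for 'an intruder is present'. Prior odds H:¬H = 0.22/0.78 = 0.28205. For the 'alarm' outcome, the likelihood ratio is 0.76/0.22 = 3.4545.
Posterior odds = 0.28205 × 3.4545 = 0.97436, so P(H|E) = 0.97436/(1+0.97436) = 0.494. Then P(¬H|E) = 1 − 0.494 = 0.506.

P(¬H | E) ≈ 0.506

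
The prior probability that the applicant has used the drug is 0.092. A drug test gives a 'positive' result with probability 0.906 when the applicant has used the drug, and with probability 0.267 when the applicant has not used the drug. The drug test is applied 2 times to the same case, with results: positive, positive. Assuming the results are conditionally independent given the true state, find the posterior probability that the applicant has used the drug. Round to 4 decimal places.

Posterior P(H) ≈ 0.5385

Let H be the event that the applicant has used the drug; start with P(H) = 0.092. P('positive'|H) = 0.906, P('positive'|¬H) = 0.267.
Update on result 1 ('positive'): P(H) ← 0.906·0.0920 / (0.906·0.0920 + 0.267·0.9080) = 0.083352/0.32579 = 0.2558.
Update on result 2 ('positive'): P(H) ← 0.906·0.2558 / (0.906·0.2558 + 0.267·0.7442) = 0.23180/0.43049 = 0.5385.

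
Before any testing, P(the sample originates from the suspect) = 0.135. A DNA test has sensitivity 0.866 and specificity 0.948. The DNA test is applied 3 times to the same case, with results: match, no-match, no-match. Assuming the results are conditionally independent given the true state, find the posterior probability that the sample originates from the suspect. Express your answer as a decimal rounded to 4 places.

Let H be the event that the sample originates from the suspect; start with P(H) = 0.135. P('match'|H) = 0.866, P('match'|¬H) = 0.052.
Update on result 1 ('match'): P(H) ← 0.866·0.1350 / (0.866·0.1350 + 0.052·0.8650) = 0.11691/0.16189 = 0.7222.
Update on result 2 ('no-match'): P(H) ← 0.134·0.7222 / (0.134·0.7222 + 0.948·0.2778) = 0.096769/0.36016 = 0.2687.
Update on result 3 ('no-match'): P(H) ← 0.134·0.2687 / (0.134·0.2687 + 0.948·0.7313) = 0.036003/0.72929 = 0.0494.

Posterior P(H) ≈ 0.0494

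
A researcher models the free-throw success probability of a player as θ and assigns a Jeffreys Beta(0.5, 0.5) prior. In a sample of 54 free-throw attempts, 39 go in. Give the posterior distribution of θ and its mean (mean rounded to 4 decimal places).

Observing 39 successes and 15 failures updates Beta(0.5, 0.5) by adding the success and failure counts to the two shape parameters: α = 0.5+39 = 39.5, β = 0.5+15 = 15.5.
Posterior mean = α/(α+β) = 39.5/55 = 0.7182.

Posterior: Beta(39.5, 15.5); mean ≈ 0.7182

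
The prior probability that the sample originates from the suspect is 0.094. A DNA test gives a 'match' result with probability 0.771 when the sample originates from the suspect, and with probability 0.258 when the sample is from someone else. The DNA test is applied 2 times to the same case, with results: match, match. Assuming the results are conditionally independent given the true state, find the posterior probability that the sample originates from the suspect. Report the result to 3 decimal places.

Posterior P(H) ≈ 0.481

With H the event that the sample originates from the suspect, the joint likelihood of the observed sequence is P(data|H) = 0.771·0.771 = 0.59444 and P(data|¬H) = 0.258·0.258 = 0.066564.
Bayes: P(H|data) = 0.094·0.59444 / (0.094·0.59444 + 0.906·0.066564) = 0.055877/0.11618 = 0.4809.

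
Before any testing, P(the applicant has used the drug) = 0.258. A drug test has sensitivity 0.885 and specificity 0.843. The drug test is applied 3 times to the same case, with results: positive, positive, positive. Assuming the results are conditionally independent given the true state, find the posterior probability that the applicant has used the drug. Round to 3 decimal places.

With H the event that the applicant has used the drug, the joint likelihood of the observed sequence is P(data|H) = 0.885·0.885·0.885 = 0.69315 and P(data|¬H) = 0.157·0.157·0.157 = 0.0038699.
Bayes: P(H|data) = 0.258·0.69315 / (0.258·0.69315 + 0.742·0.0038699) = 0.17883/0.18171 = 0.9842.

Posterior P(H) ≈ 0.984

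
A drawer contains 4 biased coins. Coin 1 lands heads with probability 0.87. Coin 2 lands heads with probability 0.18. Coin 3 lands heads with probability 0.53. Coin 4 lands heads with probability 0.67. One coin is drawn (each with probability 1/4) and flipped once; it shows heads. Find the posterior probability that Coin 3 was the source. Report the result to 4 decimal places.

Posterior probability ≈ 0.2356

Tabulate prior·likelihood by source: [1] prior 0.25, lik 0.87, product 0.2175; [2] prior 0.25, lik 0.18, product 0.04500; [3] prior 0.25, lik 0.53, product 0.1325; [4] prior 0.25, lik 0.67, product 0.1675.
Normalizing constant = 0.56250; the posterior for Coin 3 is its product over the sum, 0.1325/0.56250 = 0.2356.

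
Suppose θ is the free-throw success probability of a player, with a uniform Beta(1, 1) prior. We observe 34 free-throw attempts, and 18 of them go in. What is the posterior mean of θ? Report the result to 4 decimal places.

The binomial likelihood is conjugate to the Beta prior: with 18 successes and 16 failures, the posterior is Beta(1+18, 1+16) = Beta(19, 17).
Posterior mean = α/(α+β) = 19/36 = 0.5278.

Posterior mean ≈ 0.5278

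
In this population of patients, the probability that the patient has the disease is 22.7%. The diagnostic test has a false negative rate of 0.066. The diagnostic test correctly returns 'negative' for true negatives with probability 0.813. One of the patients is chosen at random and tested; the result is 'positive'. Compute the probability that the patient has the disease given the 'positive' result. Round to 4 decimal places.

P(H | E) ≈ 0.5946

Let H be the event that the patient has the disease. P(H) = 0.227, so P(¬H) = 0.773. With E the 'positive' result, P(E|H) = 0.934 and P(E|¬H) = 0.187.
P(E) = 0.934·0.227 + 0.187·0.773 = 0.21202 + 0.14455 = 0.35657.
By Bayes' theorem, P(H|E) = 0.21202 / 0.35657 = 0.5946.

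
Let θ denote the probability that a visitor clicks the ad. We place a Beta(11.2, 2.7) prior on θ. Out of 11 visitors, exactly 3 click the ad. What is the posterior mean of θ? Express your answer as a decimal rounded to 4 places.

Posterior mean ≈ 0.5703

The binomial likelihood is conjugate to the Beta prior: with 3 successes and 8 failures, the posterior is Beta(11.2+3, 2.7+8) = Beta(14.2, 10.7).
Posterior mean = α/(α+β) = 14.2/24.9 = 0.5703.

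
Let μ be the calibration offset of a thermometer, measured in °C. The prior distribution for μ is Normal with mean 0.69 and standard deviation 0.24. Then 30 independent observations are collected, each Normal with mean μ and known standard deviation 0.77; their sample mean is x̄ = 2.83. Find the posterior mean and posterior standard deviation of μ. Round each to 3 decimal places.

Posterior mean ≈ 2.283; posterior SD ≈ 0.121

With known σ, the Normal prior is conjugate. Weight on the data is w = (n/σ²)/(n/σ² + 1/τ₀²) = 50.5988/(50.5988+17.3611) = 0.74454.
Posterior mean = w·x̄ + (1−w)·μ₀ = 0.74454·2.83 + 0.25546·0.69 = 2.283. Posterior variance = 1/(50.5988+17.3611) = 0.0147146, so SD = 0.121.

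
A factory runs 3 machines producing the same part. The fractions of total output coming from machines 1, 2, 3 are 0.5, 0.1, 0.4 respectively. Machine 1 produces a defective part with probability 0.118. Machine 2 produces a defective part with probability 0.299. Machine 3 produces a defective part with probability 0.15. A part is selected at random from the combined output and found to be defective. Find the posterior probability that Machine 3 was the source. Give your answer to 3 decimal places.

Posterior probability ≈ 0.403

P(defective|M1) = 0.118; P(defective|M2) = 0.299; P(defective|M3) = 0.15.
Prior × likelihood for each source: 0.5·0.118=0.05900, 0.1·0.299=0.02990, 0.4·0.15=0.06000. Summing gives P(defective) = 0.14890.
P(Machine 3 | defective) = 0.06000 / 0.14890 = 0.403.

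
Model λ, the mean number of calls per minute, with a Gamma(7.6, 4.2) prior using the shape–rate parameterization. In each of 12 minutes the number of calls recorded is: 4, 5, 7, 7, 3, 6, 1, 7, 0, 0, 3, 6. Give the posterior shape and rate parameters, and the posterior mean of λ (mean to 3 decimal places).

Posterior: Gamma(shape=56.6, rate=16.2); mean ≈ 3.494

The Poisson likelihood adds the total count to the shape and the number of exposure periods to the rate. Here ∑xᵢ = 49 and n = 12, so shape 7.6→56.6 and rate 4.2→16.2.
Posterior mean = shape/rate = 56.6/16.2 = 3.494.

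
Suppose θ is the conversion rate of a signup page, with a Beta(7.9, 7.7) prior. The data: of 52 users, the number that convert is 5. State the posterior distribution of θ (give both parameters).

Observing 5 successes and 47 failures updates Beta(7.9, 7.7) by adding the success and failure counts to the two shape parameters: α = 7.9+5 = 12.9, β = 7.7+47 = 54.7.

Posterior: Beta(12.9, 54.7)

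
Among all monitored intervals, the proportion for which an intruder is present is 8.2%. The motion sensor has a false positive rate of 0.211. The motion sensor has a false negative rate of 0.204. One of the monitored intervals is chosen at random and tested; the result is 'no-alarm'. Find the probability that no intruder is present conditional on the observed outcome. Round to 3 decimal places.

P(¬H | E) ≈ 0.977

Let H be the event that an intruder is present. P(H) = 0.082, so P(¬H) = 0.918. With E the 'no-alarm' result, P(E|H) = 0.204 and P(E|¬H) = 0.789.
P(E) = 0.204·0.082 + 0.789·0.918 = 0.016728 + 0.72430 = 0.74103.
By Bayes' theorem, P(H|E) = 0.016728 / 0.74103 = 0.023. Hence P(¬H|E) = 1 − 0.023 = 0.977.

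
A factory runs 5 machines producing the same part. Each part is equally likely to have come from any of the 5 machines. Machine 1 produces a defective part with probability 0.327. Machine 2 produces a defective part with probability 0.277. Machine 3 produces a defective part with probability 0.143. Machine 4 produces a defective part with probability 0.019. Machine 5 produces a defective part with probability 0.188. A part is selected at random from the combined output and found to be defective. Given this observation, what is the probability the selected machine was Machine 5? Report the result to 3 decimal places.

Posterior probability ≈ 0.197

P(defective|M1) = 0.327; P(defective|M2) = 0.277; P(defective|M3) = 0.143; P(defective|M4) = 0.019; P(defective|M5) = 0.188.
Prior × likelihood for each source: 0.2·0.327=0.06540, 0.2·0.277=0.05540, 0.2·0.143=0.02860, 0.2·0.019=0.003800, 0.2·0.188=0.03760. Summing gives P(defective) = 0.19080.
P(Machine 5 | defective) = 0.03760 / 0.19080 = 0.197.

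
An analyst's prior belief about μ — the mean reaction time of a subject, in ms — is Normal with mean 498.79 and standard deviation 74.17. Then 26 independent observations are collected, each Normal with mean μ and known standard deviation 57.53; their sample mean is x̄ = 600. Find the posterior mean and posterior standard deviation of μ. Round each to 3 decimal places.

Posterior mean ≈ 597.711; posterior SD ≈ 11.154

Prior precision 1/τ₀² = 1/74.17² = 0.00018178; data precision n/σ² = 26/57.53² = 0.00785569.
Posterior precision = 0.00018178 + 0.00785569 = 0.00803747, giving posterior SD = 1/√0.00803747 = 11.154.
Posterior mean = (0.00018178·498.79 + 0.00785569·600) / 0.00803747 = 597.711.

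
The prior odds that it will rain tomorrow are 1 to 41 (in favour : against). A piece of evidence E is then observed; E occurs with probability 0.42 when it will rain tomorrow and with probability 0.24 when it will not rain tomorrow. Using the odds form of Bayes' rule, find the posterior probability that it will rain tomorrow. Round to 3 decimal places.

Prior odds = 1/41 = 0.024390. In log-odds, ln(0.024390) = -3.7136.
Add log likelihood ratio: ln(1.7500) = 0.55962.
Posterior log-odds = -3.1540, so posterior odds = exp(-3.1540) = 0.042683. Converting, P(H|E) = 0.042683/1.0427 = 0.041.

Posterior probability ≈ 0.041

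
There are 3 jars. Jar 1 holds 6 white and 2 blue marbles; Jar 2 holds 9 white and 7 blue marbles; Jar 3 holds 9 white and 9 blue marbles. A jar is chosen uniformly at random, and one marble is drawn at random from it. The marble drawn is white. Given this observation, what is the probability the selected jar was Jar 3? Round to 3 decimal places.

Posterior probability ≈ 0.276

Tabulate prior·likelihood by source: [1] prior 0.333333, lik 0.75, product 0.2500; [2] prior 0.333333, lik 0.5625, product 0.1875; [3] prior 0.333333, lik 0.5, product 0.1667.
Normalizing constant = 0.60417; the posterior for Jar 3 is its product over the sum, 0.1667/0.60417 = 0.276.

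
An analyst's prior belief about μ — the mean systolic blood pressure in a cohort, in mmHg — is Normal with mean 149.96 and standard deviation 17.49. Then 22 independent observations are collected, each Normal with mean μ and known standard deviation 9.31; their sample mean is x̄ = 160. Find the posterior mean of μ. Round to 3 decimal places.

Posterior mean ≈ 159.872

With known σ, the Normal prior is conjugate. Weight on the data is w = (n/σ²)/(n/σ² + 1/τ₀²) = 0.253819/(0.253819+0.00326904) = 0.98728.
Posterior mean = w·x̄ + (1−w)·μ₀ = 0.98728·160 + 0.012716·149.96 = 159.872.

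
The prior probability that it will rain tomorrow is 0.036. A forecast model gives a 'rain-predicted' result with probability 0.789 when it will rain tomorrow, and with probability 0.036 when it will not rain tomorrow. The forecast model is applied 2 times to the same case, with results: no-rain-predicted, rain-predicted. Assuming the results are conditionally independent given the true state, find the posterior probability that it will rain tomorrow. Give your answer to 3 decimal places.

Posterior P(H) ≈ 0.152

With H the event that it will rain tomorrow, the joint likelihood of the observed sequence is P(data|H) = 0.211·0.789 = 0.16648 and P(data|¬H) = 0.964·0.036 = 0.034704.
Bayes: P(H|data) = 0.036·0.16648 / (0.036·0.16648 + 0.964·0.034704) = 0.0059932/0.039448 = 0.1519.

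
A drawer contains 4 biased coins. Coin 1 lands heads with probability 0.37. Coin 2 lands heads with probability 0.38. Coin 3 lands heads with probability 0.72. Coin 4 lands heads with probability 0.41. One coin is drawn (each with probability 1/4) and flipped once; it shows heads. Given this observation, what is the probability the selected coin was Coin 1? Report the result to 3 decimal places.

P(heads|C1) = 0.37; P(heads|C2) = 0.38; P(heads|C3) = 0.72; P(heads|C4) = 0.41.
Prior × likelihood for each source: 0.25·0.37=0.09250, 0.25·0.38=0.09500, 0.25·0.72=0.1800, 0.25·0.41=0.1025. Summing gives P(heads) = 0.47000.
P(Coin 1 | heads) = 0.09250 / 0.47000 = 0.197.

Posterior probability ≈ 0.197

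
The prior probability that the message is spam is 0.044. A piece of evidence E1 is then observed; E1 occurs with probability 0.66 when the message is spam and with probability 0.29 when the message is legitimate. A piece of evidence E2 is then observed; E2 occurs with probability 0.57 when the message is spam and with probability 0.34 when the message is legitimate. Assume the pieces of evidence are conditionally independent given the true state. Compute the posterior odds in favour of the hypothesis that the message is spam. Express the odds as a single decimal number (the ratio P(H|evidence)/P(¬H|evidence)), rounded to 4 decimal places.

Prior odds = 0.044/(1−0.044) = 0.046025. In log-odds, ln(0.046025) = -3.0786.
Add log likelihood ratios: ln(2.2759) + ln(1.6765) = 1.3390.
Posterior log-odds = -1.7395, so posterior odds = exp(-1.7395) = 0.17560.

Posterior odds ≈ 0.1756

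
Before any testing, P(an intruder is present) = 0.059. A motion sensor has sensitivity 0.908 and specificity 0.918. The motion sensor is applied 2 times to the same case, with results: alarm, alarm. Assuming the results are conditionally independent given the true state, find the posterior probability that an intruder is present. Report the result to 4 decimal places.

Posterior P(H) ≈ 0.8849

Let H be the event that an intruder is present; start with P(H) = 0.059. P('alarm'|H) = 0.908, P('alarm'|¬H) = 0.082.
Update on result 1 ('alarm'): P(H) ← 0.908·0.0590 / (0.908·0.0590 + 0.082·0.9410) = 0.053572/0.13073 = 0.4098.
Update on result 2 ('alarm'): P(H) ← 0.908·0.4098 / (0.908·0.4098 + 0.082·0.5902) = 0.37208/0.42048 = 0.8849.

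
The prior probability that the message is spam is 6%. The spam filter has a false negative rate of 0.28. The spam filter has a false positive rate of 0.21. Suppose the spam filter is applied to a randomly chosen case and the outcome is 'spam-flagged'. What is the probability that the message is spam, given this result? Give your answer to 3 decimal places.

P(H | E) ≈ 0.180

Write H for 'the message is spam'. Prior odds H:¬H = 0.06/0.94 = 0.063830. For the 'spam-flagged' outcome, the likelihood ratio is 0.72/0.21 = 3.4286.
Posterior odds = 0.063830 × 3.4286 = 0.21884, so P(H|E) = 0.21884/(1+0.21884) = 0.180.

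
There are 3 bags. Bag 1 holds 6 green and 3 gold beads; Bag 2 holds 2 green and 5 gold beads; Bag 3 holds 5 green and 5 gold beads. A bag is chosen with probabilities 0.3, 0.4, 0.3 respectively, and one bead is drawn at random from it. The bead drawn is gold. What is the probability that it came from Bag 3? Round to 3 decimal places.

Tabulate prior·likelihood by source: [1] prior 0.3, lik 0.3333, product 0.1000; [2] prior 0.4, lik 0.7143, product 0.2857; [3] prior 0.3, lik 0.5, product 0.1500.
Normalizing constant = 0.53571; the posterior for Bag 3 is its product over the sum, 0.1500/0.53571 = 0.280.

Posterior probability ≈ 0.280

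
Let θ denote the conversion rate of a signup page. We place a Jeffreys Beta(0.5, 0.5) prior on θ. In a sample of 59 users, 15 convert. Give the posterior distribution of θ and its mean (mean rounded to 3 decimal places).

Posterior: Beta(15.5, 44.5); mean ≈ 0.258

The binomial likelihood is conjugate to the Beta prior: with 15 successes and 44 failures, the posterior is Beta(0.5+15, 0.5+44) = Beta(15.5, 44.5).
Posterior mean = α/(α+β) = 15.5/60 = 0.258.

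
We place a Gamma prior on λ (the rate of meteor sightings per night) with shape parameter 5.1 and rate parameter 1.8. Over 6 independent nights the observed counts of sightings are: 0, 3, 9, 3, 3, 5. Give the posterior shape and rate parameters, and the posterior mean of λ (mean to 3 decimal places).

Posterior: Gamma(shape=28.1, rate=7.8); mean ≈ 3.603

Total count ∑xᵢ = 23 over n = 6 nights.
Gamma is conjugate to the Poisson likelihood: posterior is Gamma(shape = 5.1+23 = 28.1, rate = 1.8+6 = 7.8).
Posterior mean = shape/rate = 28.1/7.8 = 3.603.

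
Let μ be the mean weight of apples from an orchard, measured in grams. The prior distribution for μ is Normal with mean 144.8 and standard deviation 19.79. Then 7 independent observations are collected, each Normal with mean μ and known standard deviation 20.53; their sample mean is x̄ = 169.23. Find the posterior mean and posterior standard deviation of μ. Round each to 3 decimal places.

Posterior mean ≈ 165.975; posterior SD ≈ 7.224

Prior precision 1/τ₀² = 1/19.79² = 0.00255334; data precision n/σ² = 7/20.53² = 0.0166081.
Posterior precision = 0.00255334 + 0.0166081 = 0.0191614, giving posterior SD = 1/√0.0191614 = 7.224.
Posterior mean = (0.00255334·144.8 + 0.0166081·169.23) / 0.0191614 = 165.975.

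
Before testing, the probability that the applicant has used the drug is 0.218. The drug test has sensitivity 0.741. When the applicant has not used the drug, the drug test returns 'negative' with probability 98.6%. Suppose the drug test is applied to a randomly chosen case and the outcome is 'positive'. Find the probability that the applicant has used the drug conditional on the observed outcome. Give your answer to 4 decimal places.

P(H | E) ≈ 0.9365

Let H be the event that the applicant has used the drug. P(H) = 0.218, so P(¬H) = 0.782. With E the 'positive' result, P(E|H) = 0.741 and P(E|¬H) = 0.014.
P(E) = 0.741·0.218 + 0.014·0.782 = 0.16154 + 0.010948 = 0.17249.
By Bayes' theorem, P(H|E) = 0.16154 / 0.17249 = 0.9365.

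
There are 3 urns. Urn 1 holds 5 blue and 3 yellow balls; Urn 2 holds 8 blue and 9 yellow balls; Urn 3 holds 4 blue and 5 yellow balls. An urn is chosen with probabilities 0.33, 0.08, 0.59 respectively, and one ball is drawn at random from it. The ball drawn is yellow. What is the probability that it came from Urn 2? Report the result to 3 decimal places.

Posterior probability ≈ 0.086

Tabulate prior·likelihood by source: [1] prior 0.33, lik 0.375, product 0.1237; [2] prior 0.08, lik 0.5294, product 0.04235; [3] prior 0.59, lik 0.5556, product 0.3278.
Normalizing constant = 0.49388; the posterior for Urn 2 is its product over the sum, 0.04235/0.49388 = 0.086.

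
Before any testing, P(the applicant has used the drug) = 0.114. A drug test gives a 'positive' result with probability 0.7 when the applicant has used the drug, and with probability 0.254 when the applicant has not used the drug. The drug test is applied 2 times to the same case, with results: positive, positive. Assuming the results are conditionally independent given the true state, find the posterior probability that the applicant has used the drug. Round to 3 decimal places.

Posterior P(H) ≈ 0.494

With H the event that the applicant has used the drug, the joint likelihood of the observed sequence is P(data|H) = 0.7·0.7 = 0.49000 and P(data|¬H) = 0.254·0.254 = 0.064516.
Bayes: P(H|data) = 0.114·0.49000 / (0.114·0.49000 + 0.886·0.064516) = 0.055860/0.11302 = 0.4942.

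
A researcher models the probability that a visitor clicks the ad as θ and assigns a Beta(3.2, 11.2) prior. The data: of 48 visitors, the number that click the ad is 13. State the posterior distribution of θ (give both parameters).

Observing 13 successes and 35 failures updates Beta(3.2, 11.2) by adding the success and failure counts to the two shape parameters: α = 3.2+13 = 16.2, β = 11.2+35 = 46.2.

Posterior: Beta(16.2, 46.2)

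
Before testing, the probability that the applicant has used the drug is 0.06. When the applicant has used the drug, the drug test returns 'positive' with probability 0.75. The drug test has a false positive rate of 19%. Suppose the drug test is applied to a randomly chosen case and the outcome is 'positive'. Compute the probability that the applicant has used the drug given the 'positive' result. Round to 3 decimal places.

Write H for 'the applicant has used the drug'. Prior odds H:¬H = 0.06/0.94 = 0.063830. For the 'positive' outcome, the likelihood ratio is 0.75/0.19 = 3.9474.
Posterior odds = 0.063830 × 3.9474 = 0.25196, so P(H|E) = 0.25196/(1+0.25196) = 0.201.

P(H | E) ≈ 0.201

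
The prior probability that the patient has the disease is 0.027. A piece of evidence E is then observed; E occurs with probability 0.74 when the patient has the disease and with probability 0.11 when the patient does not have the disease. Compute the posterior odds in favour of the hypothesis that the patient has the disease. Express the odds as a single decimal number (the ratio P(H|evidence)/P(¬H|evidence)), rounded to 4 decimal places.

Prior odds = 0.027/(1−0.027) = 0.027749.
Likelihood ratio for E = 0.74/0.11 = 6.7273.
Posterior odds = prior odds × LR = 0.18668.

Posterior odds ≈ 0.1867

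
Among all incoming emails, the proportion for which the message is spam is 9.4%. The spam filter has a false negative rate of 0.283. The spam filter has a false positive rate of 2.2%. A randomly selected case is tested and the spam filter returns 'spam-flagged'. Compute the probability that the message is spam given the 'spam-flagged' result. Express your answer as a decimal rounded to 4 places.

Let H be the event that the message is spam. P(H) = 0.094, so P(¬H) = 0.906. With E the 'spam-flagged' result, P(E|H) = 0.717 and P(E|¬H) = 0.022.
P(E) = 0.717·0.094 + 0.022·0.906 = 0.067398 + 0.019932 = 0.087330.
By Bayes' theorem, P(H|E) = 0.067398 / 0.087330 = 0.7718.

P(H | E) ≈ 0.7718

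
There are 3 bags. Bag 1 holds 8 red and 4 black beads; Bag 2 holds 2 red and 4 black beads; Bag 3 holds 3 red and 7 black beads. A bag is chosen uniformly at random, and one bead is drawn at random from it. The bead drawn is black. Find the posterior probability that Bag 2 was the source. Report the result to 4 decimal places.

Posterior probability ≈ 0.3922

Tabulate prior·likelihood by source: [1] prior 0.333333, lik 0.3333, product 0.1111; [2] prior 0.333333, lik 0.6667, product 0.2222; [3] prior 0.333333, lik 0.7, product 0.2333.
Normalizing constant = 0.56667; the posterior for Bag 2 is its product over the sum, 0.2222/0.56667 = 0.3922.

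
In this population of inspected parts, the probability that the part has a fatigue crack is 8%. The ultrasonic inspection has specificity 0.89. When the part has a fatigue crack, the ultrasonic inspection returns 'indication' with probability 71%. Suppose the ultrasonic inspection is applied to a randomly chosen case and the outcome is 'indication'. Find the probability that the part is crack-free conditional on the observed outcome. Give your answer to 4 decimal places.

Write H for 'the part has a fatigue crack'. Prior odds H:¬H = 0.08/0.92 = 0.086957. For the 'indication' outcome, the likelihood ratio is 0.71/0.11 = 6.4545.
Posterior odds = 0.086957 × 6.4545 = 0.56126, so P(H|E) = 0.56126/(1+0.56126) = 0.3595. Then P(¬H|E) = 1 − 0.3595 = 0.6405.

P(¬H | E) ≈ 0.6405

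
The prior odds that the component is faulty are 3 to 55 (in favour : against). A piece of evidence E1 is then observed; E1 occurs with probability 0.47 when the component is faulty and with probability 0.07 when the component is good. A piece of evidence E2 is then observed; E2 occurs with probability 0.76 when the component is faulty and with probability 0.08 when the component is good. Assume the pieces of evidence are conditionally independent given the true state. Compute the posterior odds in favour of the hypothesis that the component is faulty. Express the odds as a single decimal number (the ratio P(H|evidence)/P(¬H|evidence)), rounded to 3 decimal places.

Posterior odds ≈ 3.479

Prior odds = 3/55 = 0.054545. In log-odds, ln(0.054545) = -2.9087.
Add log likelihood ratios: ln(6.7143) + ln(9.5000) = 4.1555.
Posterior log-odds = 1.2468, so posterior odds = exp(1.2468) = 3.4792.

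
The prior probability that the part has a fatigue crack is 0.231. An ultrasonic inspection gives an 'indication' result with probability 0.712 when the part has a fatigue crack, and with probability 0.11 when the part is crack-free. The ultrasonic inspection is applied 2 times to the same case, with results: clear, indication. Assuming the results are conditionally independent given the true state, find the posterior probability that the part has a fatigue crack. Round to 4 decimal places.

Let H be the event that the part has a fatigue crack; start with P(H) = 0.231. P('indication'|H) = 0.712, P('indication'|¬H) = 0.11.
Update on result 1 ('clear'): P(H) ← 0.288·0.2310 / (0.288·0.2310 + 0.89·0.7690) = 0.066528/0.75094 = 0.0886.
Update on result 2 ('indication'): P(H) ← 0.712·0.0886 / (0.712·0.0886 + 0.11·0.9114) = 0.063078/0.16333 = 0.3862.

Posterior P(H) ≈ 0.3862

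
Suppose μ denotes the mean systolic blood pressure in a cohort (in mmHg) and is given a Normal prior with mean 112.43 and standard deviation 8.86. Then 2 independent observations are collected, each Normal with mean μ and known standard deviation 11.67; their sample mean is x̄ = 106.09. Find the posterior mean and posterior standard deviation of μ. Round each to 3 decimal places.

Prior precision 1/τ₀² = 1/8.86² = 0.0127389; data precision n/σ² = 2/11.67² = 0.0146855.
Posterior precision = 0.0127389 + 0.0146855 = 0.0274244, giving posterior SD = 1/√0.0274244 = 6.039.
Posterior mean = (0.0127389·112.43 + 0.0146855·106.09) / 0.0274244 = 109.035.

Posterior mean ≈ 109.035; posterior SD ≈ 6.039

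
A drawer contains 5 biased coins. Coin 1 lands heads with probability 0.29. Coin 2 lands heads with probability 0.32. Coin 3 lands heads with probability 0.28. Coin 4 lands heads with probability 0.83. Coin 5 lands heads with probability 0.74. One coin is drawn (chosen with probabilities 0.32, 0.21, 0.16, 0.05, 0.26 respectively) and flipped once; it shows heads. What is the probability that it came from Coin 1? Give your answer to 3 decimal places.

Posterior probability ≈ 0.212

P(heads|C1) = 0.29; P(heads|C2) = 0.32; P(heads|C3) = 0.28; P(heads|C4) = 0.83; P(heads|C5) = 0.74.
Prior × likelihood for each source: 0.32·0.29=0.09280, 0.21·0.32=0.06720, 0.16·0.28=0.04480, 0.05·0.83=0.04150, 0.26·0.74=0.1924. Summing gives P(heads) = 0.43870.
P(Coin 1 | heads) = 0.09280 / 0.43870 = 0.212.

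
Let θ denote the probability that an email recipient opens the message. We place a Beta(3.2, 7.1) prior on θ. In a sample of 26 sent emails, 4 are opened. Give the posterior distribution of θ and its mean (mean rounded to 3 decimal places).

Posterior: Beta(7.2, 29.1); mean ≈ 0.198

The binomial likelihood is conjugate to the Beta prior: with 4 successes and 22 failures, the posterior is Beta(3.2+4, 7.1+22) = Beta(7.2, 29.1).
Posterior mean = α/(α+β) = 7.2/36.3 = 0.198.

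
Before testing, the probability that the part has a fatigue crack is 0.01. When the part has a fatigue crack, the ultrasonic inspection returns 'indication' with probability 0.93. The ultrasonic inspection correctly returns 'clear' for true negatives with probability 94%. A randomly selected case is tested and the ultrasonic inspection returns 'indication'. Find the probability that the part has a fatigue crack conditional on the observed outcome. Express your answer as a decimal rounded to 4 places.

Write H for 'the part has a fatigue crack'. Prior odds H:¬H = 0.01/0.99 = 0.010101. For the 'indication' outcome, the likelihood ratio is 0.93/0.06 = 15.500.
Posterior odds = 0.010101 × 15.500 = 0.15657, so P(H|E) = 0.15657/(1+0.15657) = 0.1354.

P(H | E) ≈ 0.1354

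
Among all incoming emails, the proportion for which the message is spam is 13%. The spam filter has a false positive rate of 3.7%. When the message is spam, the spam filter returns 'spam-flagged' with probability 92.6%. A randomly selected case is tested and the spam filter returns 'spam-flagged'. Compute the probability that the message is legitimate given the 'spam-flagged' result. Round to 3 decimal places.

Let H be the event that the message is spam. P(H) = 0.13, so P(¬H) = 0.87. With E the 'spam-flagged' result, P(E|H) = 0.926 and P(E|¬H) = 0.037.
P(E) = 0.926·0.13 + 0.037·0.87 = 0.12038 + 0.032190 = 0.15257.
By Bayes' theorem, P(H|E) = 0.12038 / 0.15257 = 0.789. Hence P(¬H|E) = 1 − 0.789 = 0.211.

P(¬H | E) ≈ 0.211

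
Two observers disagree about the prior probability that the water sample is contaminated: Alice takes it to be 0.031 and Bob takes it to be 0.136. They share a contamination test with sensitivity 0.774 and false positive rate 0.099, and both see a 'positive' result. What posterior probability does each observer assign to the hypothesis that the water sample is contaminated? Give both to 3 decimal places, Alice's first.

Alice: 0.200; Bob: 0.552

The likelihood ratio for a 'positive' result is 0.774/0.099 = 7.8182.
Alice: prior odds 0.031/0.969 = 0.031992; posterior odds 0.25012; posterior probability 0.200.
Bob: prior odds 0.136/0.864 = 0.15741; posterior odds 1.2306; posterior probability 0.552.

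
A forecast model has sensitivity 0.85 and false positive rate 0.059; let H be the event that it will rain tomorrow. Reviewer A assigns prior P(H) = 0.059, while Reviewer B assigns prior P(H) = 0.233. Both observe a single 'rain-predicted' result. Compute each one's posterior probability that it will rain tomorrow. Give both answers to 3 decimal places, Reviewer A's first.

The likelihood ratio for a 'rain-predicted' result is 0.85/0.059 = 14.407.
Reviewer A: prior odds 0.059/0.941 = 0.062699; posterior odds 0.90329; posterior probability 0.475.
Reviewer B: prior odds 0.233/0.767 = 0.30378; posterior odds 4.3765; posterior probability 0.814.

Reviewer A: 0.475; Reviewer B: 0.814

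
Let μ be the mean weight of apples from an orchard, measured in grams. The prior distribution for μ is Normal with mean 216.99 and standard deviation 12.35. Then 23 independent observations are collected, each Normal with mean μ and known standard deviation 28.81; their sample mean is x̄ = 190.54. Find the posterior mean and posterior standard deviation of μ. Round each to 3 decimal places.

Posterior mean ≈ 195.601; posterior SD ≈ 5.402

Prior precision 1/τ₀² = 1/12.35² = 0.00655641; data precision n/σ² = 23/28.81² = 0.0277103.
Posterior precision = 0.00655641 + 0.0277103 = 0.0342667, giving posterior SD = 1/√0.0342667 = 5.402.
Posterior mean = (0.00655641·216.99 + 0.0277103·190.54) / 0.0342667 = 195.601.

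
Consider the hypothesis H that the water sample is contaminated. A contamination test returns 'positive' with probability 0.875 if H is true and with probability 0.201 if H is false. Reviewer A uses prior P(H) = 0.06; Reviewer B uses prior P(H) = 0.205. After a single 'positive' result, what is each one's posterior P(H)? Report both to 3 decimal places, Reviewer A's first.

Reviewer A: 0.217; Reviewer B: 0.529

The likelihood ratio for a 'positive' result is 0.875/0.201 = 4.3532.
Reviewer A: prior odds 0.06/0.94 = 0.063830; posterior odds 0.27787; posterior probability 0.217.
Reviewer B: prior odds 0.205/0.795 = 0.25786; posterior odds 1.1225; posterior probability 0.529.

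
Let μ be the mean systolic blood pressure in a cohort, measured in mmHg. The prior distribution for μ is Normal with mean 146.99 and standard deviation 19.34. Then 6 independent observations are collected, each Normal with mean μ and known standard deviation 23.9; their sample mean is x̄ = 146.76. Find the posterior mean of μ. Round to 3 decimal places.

With known σ, the Normal prior is conjugate. Weight on the data is w = (n/σ²)/(n/σ² + 1/τ₀²) = 0.0105040/(0.0105040+0.00267354) = 0.79711.
Posterior mean = w·x̄ + (1−w)·μ₀ = 0.79711·146.76 + 0.20289·146.99 = 146.807.

Posterior mean ≈ 146.807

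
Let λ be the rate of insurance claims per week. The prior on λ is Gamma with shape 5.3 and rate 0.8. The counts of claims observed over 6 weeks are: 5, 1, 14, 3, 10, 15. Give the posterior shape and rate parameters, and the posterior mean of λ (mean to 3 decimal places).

Total count ∑xᵢ = 48 over n = 6 weeks.
Gamma is conjugate to the Poisson likelihood: posterior is Gamma(shape = 5.3+48 = 53.3, rate = 0.8+6 = 6.8).
E[λ | data] = 53.3/6.8 = 7.838.

Posterior: Gamma(shape=53.3, rate=6.8); mean ≈ 7.838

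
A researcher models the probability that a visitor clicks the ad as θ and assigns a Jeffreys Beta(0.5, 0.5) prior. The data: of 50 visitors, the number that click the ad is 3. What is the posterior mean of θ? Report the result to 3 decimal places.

Observing 3 successes and 47 failures updates Beta(0.5, 0.5) by adding the success and failure counts to the two shape parameters: α = 0.5+3 = 3.5, β = 0.5+47 = 47.5.
E[θ | data] = 3.5/(3.5+47.5) = 0.069.

Posterior mean ≈ 0.069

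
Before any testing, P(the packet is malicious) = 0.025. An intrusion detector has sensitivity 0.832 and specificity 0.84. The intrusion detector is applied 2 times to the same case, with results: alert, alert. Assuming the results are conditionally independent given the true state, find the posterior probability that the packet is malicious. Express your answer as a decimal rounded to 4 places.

Let H be the event that the packet is malicious; start with P(H) = 0.025. P('alert'|H) = 0.832, P('alert'|¬H) = 0.16.
Update on result 1 ('alert'): P(H) ← 0.832·0.0250 / (0.832·0.0250 + 0.16·0.9750) = 0.020800/0.17680 = 0.1176.
Update on result 2 ('alert'): P(H) ← 0.832·0.1176 / (0.832·0.1176 + 0.16·0.8824) = 0.097882/0.23906 = 0.4094.

Posterior P(H) ≈ 0.4094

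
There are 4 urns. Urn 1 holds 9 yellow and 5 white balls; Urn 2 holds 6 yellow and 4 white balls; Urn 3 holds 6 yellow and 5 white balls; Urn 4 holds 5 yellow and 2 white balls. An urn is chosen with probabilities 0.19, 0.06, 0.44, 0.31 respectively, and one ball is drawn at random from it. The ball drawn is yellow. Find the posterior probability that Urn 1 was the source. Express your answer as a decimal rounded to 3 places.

P(yellow|Urn 1) = 0.6429; P(yellow|Urn 2) = 0.6; P(yellow|Urn 3) = 0.5455; P(yellow|Urn 4) = 0.7143.
Prior × likelihood for each source: 0.19·0.6429=0.1221, 0.06·0.6=0.03600, 0.44·0.5455=0.2400, 0.31·0.7143=0.2214. Summing gives P(yellow) = 0.61957.
P(Urn 1 | yellow) = 0.1221 / 0.61957 = 0.197.

Posterior probability ≈ 0.197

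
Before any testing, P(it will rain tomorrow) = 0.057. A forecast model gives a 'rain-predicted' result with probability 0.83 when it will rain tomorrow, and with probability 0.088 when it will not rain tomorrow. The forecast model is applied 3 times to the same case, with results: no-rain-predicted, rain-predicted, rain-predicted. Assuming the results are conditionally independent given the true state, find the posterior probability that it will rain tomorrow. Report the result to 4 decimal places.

With H the event that it will rain tomorrow, the joint likelihood of the observed sequence is P(data|H) = 0.17·0.83·0.83 = 0.11711 and P(data|¬H) = 0.912·0.088·0.088 = 0.0070625.
Bayes: P(H|data) = 0.057·0.11711 / (0.057·0.11711 + 0.943·0.0070625) = 0.0066754/0.013335 = 0.5006.

Posterior P(H) ≈ 0.5006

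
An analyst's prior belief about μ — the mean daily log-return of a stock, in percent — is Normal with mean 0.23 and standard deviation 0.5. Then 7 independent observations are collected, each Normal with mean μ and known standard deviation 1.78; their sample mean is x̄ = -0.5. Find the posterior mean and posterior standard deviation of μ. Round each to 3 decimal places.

Posterior mean ≈ -0.030; posterior SD ≈ 0.401

With known σ, the Normal prior is conjugate. Weight on the data is w = (n/σ²)/(n/σ² + 1/τ₀²) = 2.20932/(2.20932+4.00000) = 0.35581.
Posterior mean = w·x̄ + (1−w)·μ₀ = 0.35581·-0.5 + 0.64419·0.23 = -0.030. Posterior variance = 1/(2.20932+4.00000) = 0.161048, so SD = 0.401.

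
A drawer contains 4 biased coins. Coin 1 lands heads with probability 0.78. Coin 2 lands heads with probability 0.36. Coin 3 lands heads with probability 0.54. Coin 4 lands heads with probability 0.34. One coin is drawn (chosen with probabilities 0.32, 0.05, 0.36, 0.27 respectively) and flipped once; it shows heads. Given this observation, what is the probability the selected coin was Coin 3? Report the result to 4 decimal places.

P(heads|C1) = 0.78; P(heads|C2) = 0.36; P(heads|C3) = 0.54; P(heads|C4) = 0.34.
Prior × likelihood for each source: 0.32·0.78=0.2496, 0.05·0.36=0.01800, 0.36·0.54=0.1944, 0.27·0.34=0.09180. Summing gives P(heads) = 0.55380.
P(Coin 3 | heads) = 0.1944 / 0.55380 = 0.3510.

Posterior probability ≈ 0.3510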